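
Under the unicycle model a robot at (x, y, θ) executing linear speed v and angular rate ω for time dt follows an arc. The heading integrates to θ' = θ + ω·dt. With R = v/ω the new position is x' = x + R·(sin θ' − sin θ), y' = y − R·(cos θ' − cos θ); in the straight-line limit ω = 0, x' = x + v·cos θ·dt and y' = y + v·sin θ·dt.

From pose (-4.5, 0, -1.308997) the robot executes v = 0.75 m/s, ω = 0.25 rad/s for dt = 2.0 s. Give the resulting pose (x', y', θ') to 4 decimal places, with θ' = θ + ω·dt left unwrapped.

θ' = -1.3090 + 0.25·2.0 = -0.8090
R = v/ω = 0.75/0.25 = 3.0000
x' = -4.5 + 3.0000·(sin -0.8090 − sin -1.3090) = -3.7730
y' = 0 − 3.0000·(cos -0.8090 − cos -1.3090) = -1.2942

(-3.7730, -1.2942, -0.8090)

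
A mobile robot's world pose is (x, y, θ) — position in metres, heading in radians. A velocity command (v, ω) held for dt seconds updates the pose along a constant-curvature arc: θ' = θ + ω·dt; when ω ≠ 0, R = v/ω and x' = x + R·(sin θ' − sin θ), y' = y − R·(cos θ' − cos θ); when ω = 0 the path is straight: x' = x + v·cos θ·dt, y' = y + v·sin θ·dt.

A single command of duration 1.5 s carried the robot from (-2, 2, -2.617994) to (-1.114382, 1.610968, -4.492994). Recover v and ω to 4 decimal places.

Δθ = -4.492994 − -2.617994 = -1.875000
ω = Δθ/dt = -1.875000/1.5 = -1.2500
R = Δx/(sin θ' − sin θ) = 0.6000
v = R·ω = 0.6000·-1.2500 = -0.7500

v = -0.7500, ω = -1.2500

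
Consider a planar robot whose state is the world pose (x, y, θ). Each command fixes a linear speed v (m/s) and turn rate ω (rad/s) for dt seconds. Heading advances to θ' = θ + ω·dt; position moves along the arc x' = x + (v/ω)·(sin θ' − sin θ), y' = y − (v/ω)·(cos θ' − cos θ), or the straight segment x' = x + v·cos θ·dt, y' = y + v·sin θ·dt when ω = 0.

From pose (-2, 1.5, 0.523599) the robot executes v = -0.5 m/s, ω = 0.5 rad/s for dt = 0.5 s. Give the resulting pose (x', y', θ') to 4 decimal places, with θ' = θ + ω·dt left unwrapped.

θ' = 0.5236 + 0.5·0.5 = 0.7736
R = v/ω = -0.5/0.5 = -1.0000
x' = -2 + -1.0000·(sin 0.7736 − sin 0.5236) = -2.1987
y' = 1.5 − -1.0000·(cos 0.7736 − cos 0.5236) = 1.3494

(-2.1987, 1.3494, 0.7736)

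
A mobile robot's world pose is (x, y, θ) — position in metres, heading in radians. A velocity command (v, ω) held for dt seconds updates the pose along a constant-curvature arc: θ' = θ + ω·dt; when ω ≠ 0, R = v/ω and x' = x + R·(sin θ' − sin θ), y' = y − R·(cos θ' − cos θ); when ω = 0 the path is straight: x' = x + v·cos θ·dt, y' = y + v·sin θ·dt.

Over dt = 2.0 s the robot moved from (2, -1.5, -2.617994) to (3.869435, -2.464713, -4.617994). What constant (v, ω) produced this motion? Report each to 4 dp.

v = -1.2500, ω = -1.0000

Δθ = -4.617994 − -2.617994 = -2.000000
ω = Δθ/dt = -2.000000/2.0 = -1.0000
R = Δx/(sin θ' − sin θ) = 1.2500
v = R·ω = 1.2500·-1.0000 = -1.2500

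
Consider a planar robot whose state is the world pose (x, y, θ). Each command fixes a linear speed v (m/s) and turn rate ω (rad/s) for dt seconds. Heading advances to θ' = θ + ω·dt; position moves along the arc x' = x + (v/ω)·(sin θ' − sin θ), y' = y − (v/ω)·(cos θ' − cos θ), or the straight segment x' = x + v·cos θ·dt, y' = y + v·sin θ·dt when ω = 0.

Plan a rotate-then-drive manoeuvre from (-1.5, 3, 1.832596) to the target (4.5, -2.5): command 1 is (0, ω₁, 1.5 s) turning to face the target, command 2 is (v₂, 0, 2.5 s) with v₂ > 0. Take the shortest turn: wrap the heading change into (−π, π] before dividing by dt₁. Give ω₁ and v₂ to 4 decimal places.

heading to target = atan2(-2.5−3, 4.5−-1.5) = -0.7419
Δθ = wrap(-0.7419 − 1.8326) = -2.5745; ω₁ = Δθ/dt₁ = -1.7164
distance = √((4.5−-1.5)² + (-2.5−3)²) = 8.1394; v₂ = distance/dt₂ = 3.2558

ω₁ = -1.7164, v₂ = 3.2558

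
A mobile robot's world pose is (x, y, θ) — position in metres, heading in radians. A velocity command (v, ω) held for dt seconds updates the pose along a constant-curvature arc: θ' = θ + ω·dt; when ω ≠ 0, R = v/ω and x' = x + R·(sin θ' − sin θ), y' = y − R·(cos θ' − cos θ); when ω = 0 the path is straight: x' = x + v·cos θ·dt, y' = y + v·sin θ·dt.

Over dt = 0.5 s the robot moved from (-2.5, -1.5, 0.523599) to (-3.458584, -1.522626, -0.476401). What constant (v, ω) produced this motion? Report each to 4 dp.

v = -2.0000, ω = -2.0000

Δθ = -0.476401 − 0.523599 = -1.000000
ω = Δθ/dt = -1.000000/0.5 = -2.0000
R = Δx/(sin θ' − sin θ) = 1.0000
v = R·ω = 1.0000·-2.0000 = -2.0000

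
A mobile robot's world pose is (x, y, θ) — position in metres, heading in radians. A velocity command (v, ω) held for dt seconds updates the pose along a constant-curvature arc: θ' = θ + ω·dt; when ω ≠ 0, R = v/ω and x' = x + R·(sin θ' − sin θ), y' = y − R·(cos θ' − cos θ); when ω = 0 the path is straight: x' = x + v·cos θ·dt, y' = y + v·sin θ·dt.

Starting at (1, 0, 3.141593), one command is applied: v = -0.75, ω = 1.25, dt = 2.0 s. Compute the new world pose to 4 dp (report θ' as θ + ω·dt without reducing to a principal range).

θ' = 3.1416 + 1.25·2.0 = 5.6416
R = v/ω = -0.75/1.25 = -0.6000
x' = 1 + -0.6000·(sin 5.6416 − sin 3.1416) = 1.3591
y' = 0 − -0.6000·(cos 5.6416 − cos 3.1416) = 1.0807

(1.3591, 1.0807, 5.6416)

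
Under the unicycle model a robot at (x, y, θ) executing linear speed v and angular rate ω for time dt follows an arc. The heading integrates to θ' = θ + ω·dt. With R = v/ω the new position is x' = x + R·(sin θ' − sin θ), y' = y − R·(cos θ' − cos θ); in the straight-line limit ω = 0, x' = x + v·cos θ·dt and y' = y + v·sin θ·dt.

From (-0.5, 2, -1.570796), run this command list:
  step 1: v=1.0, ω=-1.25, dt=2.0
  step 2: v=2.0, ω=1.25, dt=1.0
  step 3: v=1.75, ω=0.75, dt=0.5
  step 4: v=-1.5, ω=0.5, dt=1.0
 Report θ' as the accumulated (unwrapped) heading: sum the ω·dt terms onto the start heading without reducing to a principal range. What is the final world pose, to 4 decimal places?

(-3.6186, 2.8625, -1.9458)

step 1: θ'=-4.0708 (R=-0.8000) → pose (-1.9409, 1.5212, -4.0708)
step 2: θ'=-2.8208 (R=1.6000) → pose (-3.7273, 2.0820, -2.8208)
step 3: θ'=-2.4458 (R=2.3333) → pose (-4.4872, 1.6587, -2.4458)
step 4: θ'=-1.9458 (R=-3.0000) → pose (-3.6186, 2.8625, -1.9458)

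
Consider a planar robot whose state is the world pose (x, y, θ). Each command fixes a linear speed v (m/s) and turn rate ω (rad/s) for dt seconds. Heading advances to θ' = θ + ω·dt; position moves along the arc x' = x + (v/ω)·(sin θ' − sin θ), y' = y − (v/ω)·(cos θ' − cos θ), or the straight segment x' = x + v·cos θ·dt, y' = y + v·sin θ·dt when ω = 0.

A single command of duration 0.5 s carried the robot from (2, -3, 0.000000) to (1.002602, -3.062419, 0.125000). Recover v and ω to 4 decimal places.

Δθ = 0.125000 − 0.000000 = 0.125000
ω = Δθ/dt = 0.125000/0.5 = 0.2500
R = Δx/(sin θ' − sin θ) = -8.0000
v = R·ω = -8.0000·0.2500 = -2.0000

v = -2.0000, ω = 0.2500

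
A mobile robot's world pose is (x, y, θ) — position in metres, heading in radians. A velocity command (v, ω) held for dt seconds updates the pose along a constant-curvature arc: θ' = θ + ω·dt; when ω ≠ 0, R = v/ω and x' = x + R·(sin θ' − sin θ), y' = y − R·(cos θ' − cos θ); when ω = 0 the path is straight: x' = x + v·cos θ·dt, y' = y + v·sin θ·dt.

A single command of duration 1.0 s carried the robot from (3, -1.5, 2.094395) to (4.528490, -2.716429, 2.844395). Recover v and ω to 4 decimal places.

v = -2.0000, ω = 0.7500

Δθ = 2.844395 − 2.094395 = 0.750000
ω = Δθ/dt = 0.750000/1.0 = 0.7500
R = Δx/(sin θ' − sin θ) = -2.6667
v = R·ω = -2.6667·0.7500 = -2.0000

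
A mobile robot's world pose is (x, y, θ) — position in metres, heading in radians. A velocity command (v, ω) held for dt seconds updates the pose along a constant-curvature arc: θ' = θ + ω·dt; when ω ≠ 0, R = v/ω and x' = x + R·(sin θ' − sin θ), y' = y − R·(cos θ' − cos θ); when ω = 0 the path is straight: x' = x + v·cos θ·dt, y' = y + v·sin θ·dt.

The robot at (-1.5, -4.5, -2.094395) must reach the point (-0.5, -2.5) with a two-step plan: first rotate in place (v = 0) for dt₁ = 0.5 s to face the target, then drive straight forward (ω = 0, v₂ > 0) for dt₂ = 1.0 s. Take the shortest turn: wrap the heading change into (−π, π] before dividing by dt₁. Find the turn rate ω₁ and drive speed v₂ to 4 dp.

ω₁ = -6.1633, v₂ = 2.2361

heading to target = atan2(-2.5−-4.5, -0.5−-1.5) = 1.1071
Δθ = wrap(1.1071 − -2.0944) = -3.0816; ω₁ = Δθ/dt₁ = -6.1633
distance = √((-0.5−-1.5)² + (-2.5−-4.5)²) = 2.2361; v₂ = distance/dt₂ = 2.2361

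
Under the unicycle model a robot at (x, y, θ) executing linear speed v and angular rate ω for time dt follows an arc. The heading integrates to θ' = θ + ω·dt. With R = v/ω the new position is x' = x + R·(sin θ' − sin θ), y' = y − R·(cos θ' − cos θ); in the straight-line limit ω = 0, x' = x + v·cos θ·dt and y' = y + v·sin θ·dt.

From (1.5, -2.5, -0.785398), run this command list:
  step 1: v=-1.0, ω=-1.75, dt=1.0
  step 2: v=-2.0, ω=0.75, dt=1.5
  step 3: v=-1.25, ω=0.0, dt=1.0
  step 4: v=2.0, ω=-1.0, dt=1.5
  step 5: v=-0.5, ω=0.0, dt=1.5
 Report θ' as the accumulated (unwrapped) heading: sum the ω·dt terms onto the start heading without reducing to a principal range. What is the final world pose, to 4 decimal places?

(1.7060, 0.1307, -2.9104)

step 1: θ'=-2.5354 (R=0.5714) → pose (1.5785, -1.6263, -2.5354)
step 2: θ'=-1.4104 (R=-2.6667) → pose (2.6916, 0.9911, -1.4104)
step 3: θ'=-1.4104 (straight) → pose (2.4920, 2.2251, -1.4104)
step 4: θ'=-2.9104 (R=-2.0000) → pose (0.9759, -0.0412, -2.9104)
step 5: θ'=-2.9104 (straight) → pose (1.7060, 0.1307, -2.9104)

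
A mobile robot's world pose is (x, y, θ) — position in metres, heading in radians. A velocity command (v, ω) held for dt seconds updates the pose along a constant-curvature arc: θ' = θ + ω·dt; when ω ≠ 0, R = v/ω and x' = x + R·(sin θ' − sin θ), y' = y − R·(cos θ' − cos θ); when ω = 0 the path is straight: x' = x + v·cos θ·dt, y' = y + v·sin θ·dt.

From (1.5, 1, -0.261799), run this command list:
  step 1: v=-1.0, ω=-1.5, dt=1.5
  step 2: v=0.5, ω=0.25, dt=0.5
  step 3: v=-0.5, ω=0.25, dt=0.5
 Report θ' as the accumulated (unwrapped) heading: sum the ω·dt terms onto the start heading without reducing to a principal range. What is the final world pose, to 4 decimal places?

(1.2585, 2.2054, -2.2618)

step 1: θ'=-2.5118 (R=0.6667) → pose (1.2799, 2.1827, -2.5118)
step 2: θ'=-2.3868 (R=2.0000) → pose (1.0876, 2.0232, -2.3868)
step 3: θ'=-2.2618 (R=-2.0000) → pose (1.2585, 2.2054, -2.2618)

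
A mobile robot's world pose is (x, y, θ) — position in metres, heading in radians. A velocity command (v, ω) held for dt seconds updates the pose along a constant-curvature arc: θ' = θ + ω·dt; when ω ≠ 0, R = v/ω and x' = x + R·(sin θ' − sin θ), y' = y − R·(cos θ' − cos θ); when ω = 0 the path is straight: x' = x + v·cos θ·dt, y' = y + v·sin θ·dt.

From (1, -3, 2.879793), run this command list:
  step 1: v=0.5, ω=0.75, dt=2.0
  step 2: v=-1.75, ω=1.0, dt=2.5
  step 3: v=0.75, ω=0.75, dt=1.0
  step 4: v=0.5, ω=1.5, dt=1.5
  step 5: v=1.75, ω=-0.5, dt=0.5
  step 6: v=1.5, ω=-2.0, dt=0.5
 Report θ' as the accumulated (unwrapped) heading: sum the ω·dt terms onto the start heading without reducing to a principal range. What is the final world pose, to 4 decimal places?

(-4.0120, -0.5025, 8.6298)

step 1: θ'=4.3798 (R=0.6667) → pose (0.1973, -3.4263, 4.3798)
step 2: θ'=6.8798 (R=-1.7500) → pose (-2.4400, -1.4072, 6.8798)
step 3: θ'=7.6298 (R=1.0000) → pose (-2.0269, -0.8023, 7.6298)
step 4: θ'=9.8798 (R=0.3333) → pose (-2.4983, -0.4288, 9.8798)
step 5: θ'=9.6298 (R=-3.5000) → pose (-3.3240, -0.7116, 9.6298)
step 6: θ'=8.6298 (R=-0.7500) → pose (-4.0120, -0.5025, 8.6298)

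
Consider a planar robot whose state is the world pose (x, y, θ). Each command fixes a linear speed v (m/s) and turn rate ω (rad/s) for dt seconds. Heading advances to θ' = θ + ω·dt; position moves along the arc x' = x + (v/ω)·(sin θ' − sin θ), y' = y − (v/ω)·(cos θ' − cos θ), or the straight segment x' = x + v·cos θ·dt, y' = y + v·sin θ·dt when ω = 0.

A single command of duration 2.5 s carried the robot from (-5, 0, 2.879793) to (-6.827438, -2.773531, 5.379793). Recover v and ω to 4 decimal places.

v = 1.7500, ω = 1.0000

Δθ = 5.379793 − 2.879793 = 2.500000
ω = Δθ/dt = 2.500000/2.5 = 1.0000
R = −Δy/(cos θ' − cos θ) = 1.7500
v = R·ω = 1.7500·1.0000 = 1.7500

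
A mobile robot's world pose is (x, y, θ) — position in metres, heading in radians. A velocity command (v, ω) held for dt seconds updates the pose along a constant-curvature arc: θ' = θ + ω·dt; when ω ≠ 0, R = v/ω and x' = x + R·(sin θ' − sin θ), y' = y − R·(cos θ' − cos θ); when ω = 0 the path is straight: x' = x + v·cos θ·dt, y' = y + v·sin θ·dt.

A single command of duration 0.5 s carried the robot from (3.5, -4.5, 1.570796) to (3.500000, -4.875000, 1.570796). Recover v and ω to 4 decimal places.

v = -0.7500, ω = 0.0000

Δθ = 1.570796 − 1.570796 = 0.000000
ω = Δθ/dt = 0.000000/0.5 = 0.0000
ω = 0 → v = (Δx·cos θ + Δy·sin θ)/dt = -0.7500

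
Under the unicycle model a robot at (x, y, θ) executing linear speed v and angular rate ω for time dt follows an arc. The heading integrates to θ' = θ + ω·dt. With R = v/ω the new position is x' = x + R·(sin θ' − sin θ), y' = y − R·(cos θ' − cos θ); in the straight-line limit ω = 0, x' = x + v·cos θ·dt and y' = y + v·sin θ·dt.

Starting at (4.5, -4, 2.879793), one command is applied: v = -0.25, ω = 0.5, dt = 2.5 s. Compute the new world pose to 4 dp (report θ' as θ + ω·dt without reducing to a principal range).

(5.0469, -3.7921, 4.1298)

θ' = 2.8798 + 0.5·2.5 = 4.1298
R = v/ω = -0.25/0.5 = -0.5000
x' = 4.5 + -0.5000·(sin 4.1298 − sin 2.8798) = 5.0469
y' = -4 − -0.5000·(cos 4.1298 − cos 2.8798) = -3.7921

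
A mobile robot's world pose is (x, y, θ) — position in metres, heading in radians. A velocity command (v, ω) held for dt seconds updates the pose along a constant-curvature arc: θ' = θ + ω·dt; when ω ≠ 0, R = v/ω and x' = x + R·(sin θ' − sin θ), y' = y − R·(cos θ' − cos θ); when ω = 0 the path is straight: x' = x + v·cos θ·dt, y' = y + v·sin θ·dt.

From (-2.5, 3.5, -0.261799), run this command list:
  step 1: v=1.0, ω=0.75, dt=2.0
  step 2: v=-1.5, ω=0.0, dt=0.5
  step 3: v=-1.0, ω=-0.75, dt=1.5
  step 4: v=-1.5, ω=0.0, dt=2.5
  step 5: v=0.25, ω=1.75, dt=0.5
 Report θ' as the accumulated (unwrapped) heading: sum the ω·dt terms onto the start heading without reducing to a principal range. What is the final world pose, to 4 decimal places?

step 1: θ'=1.2382 (R=1.3333) → pose (-0.8946, 4.3526, 1.2382)
step 2: θ'=1.2382 (straight) → pose (-1.1395, 3.6437, 1.2382)
step 3: θ'=0.1132 (R=1.3333) → pose (-2.2492, 2.7542, 0.1132)
step 4: θ'=0.1132 (straight) → pose (-5.9752, 2.3306, 0.1132)
step 5: θ'=0.9882 (R=0.1429) → pose (-5.8720, 2.3939, 0.9882)

(-5.8720, 2.3939, 0.9882)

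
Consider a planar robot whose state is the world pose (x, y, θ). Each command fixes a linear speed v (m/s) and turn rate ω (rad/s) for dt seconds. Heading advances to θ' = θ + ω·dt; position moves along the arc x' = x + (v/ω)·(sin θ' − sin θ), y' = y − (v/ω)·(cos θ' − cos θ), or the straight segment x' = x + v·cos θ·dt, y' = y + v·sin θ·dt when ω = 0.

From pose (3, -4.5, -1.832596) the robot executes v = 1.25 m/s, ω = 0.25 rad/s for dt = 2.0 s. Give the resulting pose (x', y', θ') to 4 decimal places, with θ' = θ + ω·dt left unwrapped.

(2.9708, -6.9739, -1.3326)

θ' = -1.8326 + 0.25·2.0 = -1.3326
R = v/ω = 1.25/0.25 = 5.0000
x' = 3 + 5.0000·(sin -1.3326 − sin -1.8326) = 2.9708
y' = -4.5 − 5.0000·(cos -1.3326 − cos -1.8326) = -6.9739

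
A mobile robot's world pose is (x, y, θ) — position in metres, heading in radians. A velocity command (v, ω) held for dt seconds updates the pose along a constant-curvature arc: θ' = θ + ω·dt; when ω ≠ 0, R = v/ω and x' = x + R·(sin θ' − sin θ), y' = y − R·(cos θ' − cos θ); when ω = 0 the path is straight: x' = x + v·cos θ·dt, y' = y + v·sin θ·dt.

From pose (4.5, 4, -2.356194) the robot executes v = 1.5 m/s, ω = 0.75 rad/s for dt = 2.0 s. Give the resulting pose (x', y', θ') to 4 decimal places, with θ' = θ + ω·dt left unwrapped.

θ' = -2.3562 + 0.75·2.0 = -0.8562
R = v/ω = 1.5/0.75 = 2.0000
x' = 4.5 + 2.0000·(sin -0.8562 − sin -2.3562) = 4.4035
y' = 4 − 2.0000·(cos -0.8562 − cos -2.3562) = 1.2752

(4.4035, 1.2752, -0.8562)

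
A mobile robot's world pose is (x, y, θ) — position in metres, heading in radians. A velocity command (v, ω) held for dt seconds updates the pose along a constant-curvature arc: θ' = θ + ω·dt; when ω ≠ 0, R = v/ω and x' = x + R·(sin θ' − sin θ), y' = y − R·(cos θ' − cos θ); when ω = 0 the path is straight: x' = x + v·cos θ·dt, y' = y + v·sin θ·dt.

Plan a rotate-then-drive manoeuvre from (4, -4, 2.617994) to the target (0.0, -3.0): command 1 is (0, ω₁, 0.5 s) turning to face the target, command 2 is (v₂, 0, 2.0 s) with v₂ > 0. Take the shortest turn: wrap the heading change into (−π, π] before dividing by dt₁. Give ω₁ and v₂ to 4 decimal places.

ω₁ = 0.5572, v₂ = 2.0616

heading to target = atan2(-3−-4, 0−4) = 2.8966
Δθ = wrap(2.8966 − 2.6180) = 0.2786; ω₁ = Δθ/dt₁ = 0.5572
distance = √((0−4)² + (-3−-4)²) = 4.1231; v₂ = distance/dt₂ = 2.0616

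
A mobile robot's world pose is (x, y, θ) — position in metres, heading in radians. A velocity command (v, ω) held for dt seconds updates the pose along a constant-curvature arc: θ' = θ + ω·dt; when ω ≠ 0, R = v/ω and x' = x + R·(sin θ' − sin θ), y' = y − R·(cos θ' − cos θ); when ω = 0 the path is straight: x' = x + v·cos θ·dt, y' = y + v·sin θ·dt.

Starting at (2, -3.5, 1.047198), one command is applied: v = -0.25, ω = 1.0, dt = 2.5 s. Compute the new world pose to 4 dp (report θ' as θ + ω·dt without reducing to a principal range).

(2.3152, -3.8547, 3.5472)

θ' = 1.0472 + 1.0·2.5 = 3.5472
R = v/ω = -0.25/1.0 = -0.2500
x' = 2 + -0.2500·(sin 3.5472 − sin 1.0472) = 2.3152
y' = -3.5 − -0.2500·(cos 3.5472 − cos 1.0472) = -3.8547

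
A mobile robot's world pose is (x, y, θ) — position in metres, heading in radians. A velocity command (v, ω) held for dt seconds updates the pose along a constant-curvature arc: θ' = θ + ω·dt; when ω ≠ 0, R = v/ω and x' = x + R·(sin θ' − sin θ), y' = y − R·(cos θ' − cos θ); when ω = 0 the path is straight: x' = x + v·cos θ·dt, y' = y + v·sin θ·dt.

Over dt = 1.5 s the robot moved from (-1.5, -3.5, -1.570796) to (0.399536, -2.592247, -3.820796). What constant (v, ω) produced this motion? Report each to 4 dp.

v = -1.7500, ω = -1.5000

Δθ = -3.820796 − -1.570796 = -2.250000
ω = Δθ/dt = -2.250000/1.5 = -1.5000
R = Δx/(sin θ' − sin θ) = 1.1667
v = R·ω = 1.1667·-1.5000 = -1.7500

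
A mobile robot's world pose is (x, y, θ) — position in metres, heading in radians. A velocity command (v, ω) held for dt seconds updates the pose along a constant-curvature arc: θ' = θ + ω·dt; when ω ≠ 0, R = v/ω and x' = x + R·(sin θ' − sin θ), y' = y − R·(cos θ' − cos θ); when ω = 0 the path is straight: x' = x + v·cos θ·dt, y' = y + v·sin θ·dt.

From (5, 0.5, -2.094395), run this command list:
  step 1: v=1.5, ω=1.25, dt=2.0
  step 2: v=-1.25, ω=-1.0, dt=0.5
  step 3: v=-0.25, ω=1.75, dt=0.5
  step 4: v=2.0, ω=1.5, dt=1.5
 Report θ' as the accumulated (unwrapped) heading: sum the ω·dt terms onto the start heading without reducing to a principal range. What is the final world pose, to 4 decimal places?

(4.9971, 0.9332, 3.0306)

step 1: θ'=0.4056 (R=1.2000) → pose (6.5127, -1.2026, 0.4056)
step 2: θ'=-0.0944 (R=1.2500) → pose (5.9017, -1.2985, -0.0944)
step 3: θ'=0.7806 (R=-0.1429) → pose (5.7877, -1.3392, 0.7806)
step 4: θ'=3.0306 (R=1.3333) → pose (4.9971, 0.9332, 3.0306)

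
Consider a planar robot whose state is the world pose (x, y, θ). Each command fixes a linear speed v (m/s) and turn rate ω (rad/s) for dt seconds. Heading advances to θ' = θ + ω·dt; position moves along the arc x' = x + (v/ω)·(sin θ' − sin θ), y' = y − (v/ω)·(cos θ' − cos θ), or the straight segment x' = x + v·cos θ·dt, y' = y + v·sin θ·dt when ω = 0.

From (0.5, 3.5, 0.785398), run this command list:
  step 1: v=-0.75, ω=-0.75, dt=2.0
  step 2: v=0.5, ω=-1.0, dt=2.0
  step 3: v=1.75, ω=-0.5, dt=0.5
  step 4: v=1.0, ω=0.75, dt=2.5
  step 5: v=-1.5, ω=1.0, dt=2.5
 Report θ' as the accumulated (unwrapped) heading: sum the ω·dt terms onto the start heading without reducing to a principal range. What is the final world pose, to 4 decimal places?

(-5.5738, -0.0249, 1.4104)

step 1: θ'=-0.7146 (R=1.0000) → pose (-0.8624, 3.4518, -0.7146)
step 2: θ'=-2.7146 (R=-0.5000) → pose (-0.9830, 2.6190, -2.7146)
step 3: θ'=-2.9646 (R=-3.5000) → pose (-1.8162, 2.3594, -2.9646)
step 4: θ'=-1.0896 (R=1.3333) → pose (-2.7634, 0.4298, -1.0896)
step 5: θ'=1.4104 (R=-1.5000) → pose (-5.5738, -0.0249, 1.4104)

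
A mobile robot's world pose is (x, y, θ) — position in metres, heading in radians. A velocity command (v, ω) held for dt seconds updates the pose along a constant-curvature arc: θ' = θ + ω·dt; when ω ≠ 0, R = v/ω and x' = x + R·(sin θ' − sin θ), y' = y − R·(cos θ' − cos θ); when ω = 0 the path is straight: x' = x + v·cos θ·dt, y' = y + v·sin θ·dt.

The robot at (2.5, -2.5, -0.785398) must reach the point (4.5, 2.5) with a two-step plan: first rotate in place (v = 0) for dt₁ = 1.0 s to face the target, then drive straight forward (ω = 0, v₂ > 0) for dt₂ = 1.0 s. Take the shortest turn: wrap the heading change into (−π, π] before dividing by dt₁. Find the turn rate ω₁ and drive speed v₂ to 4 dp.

heading to target = atan2(2.5−-2.5, 4.5−2.5) = 1.1903
Δθ = wrap(1.1903 − -0.7854) = 1.9757; ω₁ = Δθ/dt₁ = 1.9757
distance = √((4.5−2.5)² + (2.5−-2.5)²) = 5.3852; v₂ = distance/dt₂ = 5.3852

ω₁ = 1.9757, v₂ = 5.3852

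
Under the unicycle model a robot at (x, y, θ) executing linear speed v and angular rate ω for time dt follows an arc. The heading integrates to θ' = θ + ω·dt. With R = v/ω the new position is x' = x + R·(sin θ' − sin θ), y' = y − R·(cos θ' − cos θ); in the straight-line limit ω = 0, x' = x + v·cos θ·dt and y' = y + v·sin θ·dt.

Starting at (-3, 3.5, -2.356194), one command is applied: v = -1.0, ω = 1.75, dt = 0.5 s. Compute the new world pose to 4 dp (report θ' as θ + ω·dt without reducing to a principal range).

θ' = -2.3562 + 1.75·0.5 = -1.4812
R = v/ω = -1.0/1.75 = -0.5714
x' = -3 + -0.5714·(sin -1.4812 − sin -2.3562) = -2.8349
y' = 3.5 − -0.5714·(cos -1.4812 − cos -2.3562) = 3.9552

(-2.8349, 3.9552, -1.4812)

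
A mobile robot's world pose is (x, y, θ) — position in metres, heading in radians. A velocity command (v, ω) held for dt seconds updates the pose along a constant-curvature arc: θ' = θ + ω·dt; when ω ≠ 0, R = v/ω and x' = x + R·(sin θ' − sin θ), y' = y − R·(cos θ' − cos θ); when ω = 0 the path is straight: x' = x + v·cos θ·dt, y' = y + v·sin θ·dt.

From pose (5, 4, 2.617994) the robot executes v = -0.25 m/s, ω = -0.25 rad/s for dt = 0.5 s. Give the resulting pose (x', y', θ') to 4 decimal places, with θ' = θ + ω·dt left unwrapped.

(5.1041, 3.9309, 2.4930)

θ' = 2.6180 + -0.25·0.5 = 2.4930
R = v/ω = -0.25/-0.25 = 1.0000
x' = 5 + 1.0000·(sin 2.4930 − sin 2.6180) = 5.1041
y' = 4 − 1.0000·(cos 2.4930 − cos 2.6180) = 3.9309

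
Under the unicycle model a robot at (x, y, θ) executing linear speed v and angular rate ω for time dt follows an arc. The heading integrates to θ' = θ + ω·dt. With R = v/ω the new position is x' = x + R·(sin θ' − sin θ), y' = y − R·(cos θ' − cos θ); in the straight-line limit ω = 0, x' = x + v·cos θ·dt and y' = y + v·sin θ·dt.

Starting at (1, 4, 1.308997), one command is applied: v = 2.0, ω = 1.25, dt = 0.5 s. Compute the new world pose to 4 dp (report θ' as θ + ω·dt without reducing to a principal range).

(0.9501, 4.9825, 1.9340)

θ' = 1.3090 + 1.25·0.5 = 1.9340
R = v/ω = 2.0/1.25 = 1.6000
x' = 1 + 1.6000·(sin 1.9340 − sin 1.3090) = 0.9501
y' = 4 − 1.6000·(cos 1.9340 − cos 1.3090) = 4.9825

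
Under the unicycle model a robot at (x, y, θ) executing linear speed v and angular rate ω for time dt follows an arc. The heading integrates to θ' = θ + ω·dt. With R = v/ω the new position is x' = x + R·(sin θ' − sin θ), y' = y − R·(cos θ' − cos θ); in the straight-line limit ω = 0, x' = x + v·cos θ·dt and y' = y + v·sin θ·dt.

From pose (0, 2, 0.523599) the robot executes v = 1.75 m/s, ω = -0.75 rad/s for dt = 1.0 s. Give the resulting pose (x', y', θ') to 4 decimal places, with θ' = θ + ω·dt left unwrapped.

θ' = 0.5236 + -0.75·1.0 = -0.2264
R = v/ω = 1.75/-0.75 = -2.3333
x' = 0 + -2.3333·(sin -0.2264 − sin 0.5236) = 1.6904
y' = 2 − -2.3333·(cos -0.2264 − cos 0.5236) = 2.2531

(1.6904, 2.2531, -0.2264)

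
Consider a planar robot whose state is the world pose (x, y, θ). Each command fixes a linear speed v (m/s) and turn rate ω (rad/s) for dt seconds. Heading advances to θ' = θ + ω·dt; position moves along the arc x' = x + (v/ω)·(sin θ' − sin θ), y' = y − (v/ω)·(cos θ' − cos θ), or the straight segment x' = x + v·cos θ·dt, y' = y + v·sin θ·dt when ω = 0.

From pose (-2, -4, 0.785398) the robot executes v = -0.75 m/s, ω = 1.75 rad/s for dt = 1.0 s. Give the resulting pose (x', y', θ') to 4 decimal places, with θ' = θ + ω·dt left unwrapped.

θ' = 0.7854 + 1.75·1.0 = 2.5354
R = v/ω = -0.75/1.75 = -0.4286
x' = -2 + -0.4286·(sin 2.5354 − sin 0.7854) = -1.9411
y' = -4 − -0.4286·(cos 2.5354 − cos 0.7854) = -4.6553

(-1.9411, -4.6553, 2.5354)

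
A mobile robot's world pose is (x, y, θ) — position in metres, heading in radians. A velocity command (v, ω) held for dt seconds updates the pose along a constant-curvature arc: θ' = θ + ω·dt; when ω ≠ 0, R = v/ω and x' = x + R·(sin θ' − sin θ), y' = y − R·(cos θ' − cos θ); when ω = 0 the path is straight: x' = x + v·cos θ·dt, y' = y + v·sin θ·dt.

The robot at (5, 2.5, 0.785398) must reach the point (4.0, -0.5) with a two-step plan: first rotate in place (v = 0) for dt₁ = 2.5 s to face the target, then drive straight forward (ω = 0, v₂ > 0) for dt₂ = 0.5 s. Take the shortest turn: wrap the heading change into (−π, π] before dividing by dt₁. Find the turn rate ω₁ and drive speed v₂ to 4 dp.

ω₁ = -1.0712, v₂ = 6.3246

heading to target = atan2(-0.5−2.5, 4−5) = -1.8925
Δθ = wrap(-1.8925 − 0.7854) = -2.6779; ω₁ = Δθ/dt₁ = -1.0712
distance = √((4−5)² + (-0.5−2.5)²) = 3.1623; v₂ = distance/dt₂ = 6.3246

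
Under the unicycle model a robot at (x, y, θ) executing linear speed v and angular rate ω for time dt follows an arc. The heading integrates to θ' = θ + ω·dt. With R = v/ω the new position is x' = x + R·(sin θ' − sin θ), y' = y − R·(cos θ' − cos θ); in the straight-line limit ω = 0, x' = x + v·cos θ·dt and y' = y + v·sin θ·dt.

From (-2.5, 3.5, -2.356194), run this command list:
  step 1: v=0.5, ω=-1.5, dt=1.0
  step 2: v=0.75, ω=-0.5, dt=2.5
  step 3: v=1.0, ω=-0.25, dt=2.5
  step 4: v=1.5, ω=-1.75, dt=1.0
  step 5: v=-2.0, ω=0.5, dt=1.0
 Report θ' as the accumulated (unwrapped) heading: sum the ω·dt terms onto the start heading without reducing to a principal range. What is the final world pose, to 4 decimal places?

step 1: θ'=-3.8562 (R=-0.3333) → pose (-2.9541, 3.4839, -3.8562)
step 2: θ'=-5.1062 (R=-1.5000) → pose (-3.3564, 5.1925, -5.1062)
step 3: θ'=-5.7312 (R=-4.0000) → pose (-1.7601, 7.0636, -5.7312)
step 4: θ'=-7.4812 (R=-0.8571) → pose (-0.5123, 6.6460, -7.4812)
step 5: θ'=-6.9812 (R=-4.0000) → pose (-1.6668, 8.2536, -6.9812)

(-1.6668, 8.2536, -6.9812)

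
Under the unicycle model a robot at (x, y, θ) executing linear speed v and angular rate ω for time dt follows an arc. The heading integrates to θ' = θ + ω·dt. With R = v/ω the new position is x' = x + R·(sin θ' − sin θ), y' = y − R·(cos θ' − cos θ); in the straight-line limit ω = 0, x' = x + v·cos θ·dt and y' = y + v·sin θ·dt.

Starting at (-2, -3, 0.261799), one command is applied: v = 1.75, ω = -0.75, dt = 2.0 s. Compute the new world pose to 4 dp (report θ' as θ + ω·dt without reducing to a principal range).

(0.8094, -4.4920, -1.2382)

θ' = 0.2618 + -0.75·2.0 = -1.2382
R = v/ω = 1.75/-0.75 = -2.3333
x' = -2 + -2.3333·(sin -1.2382 − sin 0.2618) = 0.8094
y' = -3 − -2.3333·(cos -1.2382 − cos 0.2618) = -4.4920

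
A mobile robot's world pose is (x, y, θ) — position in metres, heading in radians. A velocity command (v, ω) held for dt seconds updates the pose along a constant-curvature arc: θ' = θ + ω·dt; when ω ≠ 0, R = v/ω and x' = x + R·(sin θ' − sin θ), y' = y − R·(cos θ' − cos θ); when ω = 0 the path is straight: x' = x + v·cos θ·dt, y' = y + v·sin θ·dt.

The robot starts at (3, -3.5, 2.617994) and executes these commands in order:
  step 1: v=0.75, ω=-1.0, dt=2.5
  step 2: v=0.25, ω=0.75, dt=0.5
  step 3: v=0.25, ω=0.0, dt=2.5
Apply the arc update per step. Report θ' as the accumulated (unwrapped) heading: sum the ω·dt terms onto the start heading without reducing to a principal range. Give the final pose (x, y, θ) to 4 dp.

(3.9558, -1.7725, 0.4930)

step 1: θ'=0.1180 (R=-0.7500) → pose (3.2867, -2.1057, 0.1180)
step 2: θ'=0.4930 (R=0.3333) → pose (3.4052, -2.0683, 0.4930)
step 3: θ'=0.4930 (straight) → pose (3.9558, -1.7725, 0.4930)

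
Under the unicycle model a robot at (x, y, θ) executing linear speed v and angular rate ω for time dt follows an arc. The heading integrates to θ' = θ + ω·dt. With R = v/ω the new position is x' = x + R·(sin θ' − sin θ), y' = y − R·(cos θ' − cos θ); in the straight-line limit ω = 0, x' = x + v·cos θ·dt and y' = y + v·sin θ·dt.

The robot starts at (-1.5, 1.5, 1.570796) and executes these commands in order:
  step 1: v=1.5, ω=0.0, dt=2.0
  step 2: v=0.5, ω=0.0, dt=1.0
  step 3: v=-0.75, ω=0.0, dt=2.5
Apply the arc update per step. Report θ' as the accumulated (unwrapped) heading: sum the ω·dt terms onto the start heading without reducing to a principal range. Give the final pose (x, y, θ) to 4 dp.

(-1.5000, 3.1250, 1.5708)

step 1: θ'=1.5708 (straight) → pose (-1.5000, 4.5000, 1.5708)
step 2: θ'=1.5708 (straight) → pose (-1.5000, 5.0000, 1.5708)
step 3: θ'=1.5708 (straight) → pose (-1.5000, 3.1250, 1.5708)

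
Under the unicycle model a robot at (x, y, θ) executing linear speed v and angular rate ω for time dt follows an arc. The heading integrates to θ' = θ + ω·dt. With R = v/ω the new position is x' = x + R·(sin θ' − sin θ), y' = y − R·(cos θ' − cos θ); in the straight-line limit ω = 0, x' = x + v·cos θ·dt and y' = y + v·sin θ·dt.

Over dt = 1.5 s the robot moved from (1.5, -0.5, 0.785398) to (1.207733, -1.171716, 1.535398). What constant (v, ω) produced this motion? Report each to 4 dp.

v = -0.5000, ω = 0.5000

Δθ = 1.535398 − 0.785398 = 0.750000
ω = Δθ/dt = 0.750000/1.5 = 0.5000
R = −Δy/(cos θ' − cos θ) = -1.0000
v = R·ω = -1.0000·0.5000 = -0.5000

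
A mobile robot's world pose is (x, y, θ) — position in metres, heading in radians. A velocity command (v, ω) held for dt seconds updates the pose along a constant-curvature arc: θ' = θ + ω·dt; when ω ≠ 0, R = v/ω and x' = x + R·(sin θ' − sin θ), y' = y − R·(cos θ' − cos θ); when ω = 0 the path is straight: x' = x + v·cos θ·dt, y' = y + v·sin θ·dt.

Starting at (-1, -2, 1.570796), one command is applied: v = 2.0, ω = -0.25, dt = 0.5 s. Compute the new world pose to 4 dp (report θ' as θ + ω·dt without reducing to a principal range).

θ' = 1.5708 + -0.25·0.5 = 1.4458
R = v/ω = 2.0/-0.25 = -8.0000
x' = -1 + -8.0000·(sin 1.4458 − sin 1.5708) = -0.9376
y' = -2 − -8.0000·(cos 1.4458 − cos 1.5708) = -1.0026

(-0.9376, -1.0026, 1.4458)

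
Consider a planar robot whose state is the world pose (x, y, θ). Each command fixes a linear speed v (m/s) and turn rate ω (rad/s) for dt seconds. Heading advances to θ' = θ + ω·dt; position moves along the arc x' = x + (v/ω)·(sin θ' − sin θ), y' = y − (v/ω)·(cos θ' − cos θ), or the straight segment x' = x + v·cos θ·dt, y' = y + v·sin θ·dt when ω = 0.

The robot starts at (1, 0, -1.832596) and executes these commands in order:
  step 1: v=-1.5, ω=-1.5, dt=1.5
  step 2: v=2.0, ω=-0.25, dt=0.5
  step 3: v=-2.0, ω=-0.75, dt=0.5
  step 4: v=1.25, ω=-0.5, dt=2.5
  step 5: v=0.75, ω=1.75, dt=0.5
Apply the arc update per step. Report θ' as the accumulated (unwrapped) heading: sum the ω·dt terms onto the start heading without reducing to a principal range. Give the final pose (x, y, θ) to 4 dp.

(4.1666, 3.0842, -4.9576)

step 1: θ'=-4.0826 (R=1.0000) → pose (2.7741, 0.3302, -4.0826)
step 2: θ'=-4.2076 (R=-8.0000) → pose (2.2371, 1.1730, -4.2076)
step 3: θ'=-4.5826 (R=2.6667) → pose (2.5472, 0.2284, -4.5826)
step 4: θ'=-5.8326 (R=-2.5000) → pose (3.9375, 2.8025, -5.8326)
step 5: θ'=-4.9576 (R=0.4286) → pose (4.1666, 3.0842, -4.9576)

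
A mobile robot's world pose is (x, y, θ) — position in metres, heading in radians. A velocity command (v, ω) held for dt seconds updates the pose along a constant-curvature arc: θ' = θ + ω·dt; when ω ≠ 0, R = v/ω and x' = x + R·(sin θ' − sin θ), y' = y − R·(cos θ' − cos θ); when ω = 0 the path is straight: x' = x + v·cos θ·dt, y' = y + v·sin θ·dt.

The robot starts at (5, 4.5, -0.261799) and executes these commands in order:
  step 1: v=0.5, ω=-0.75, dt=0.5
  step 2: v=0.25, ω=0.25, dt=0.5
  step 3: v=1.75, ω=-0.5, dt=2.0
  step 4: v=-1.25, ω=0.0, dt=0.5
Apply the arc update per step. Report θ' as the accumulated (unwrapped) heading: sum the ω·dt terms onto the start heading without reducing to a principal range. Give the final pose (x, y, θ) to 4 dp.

(7.0717, 2.1029, -1.5118)

step 1: θ'=-0.6368 (R=-0.6667) → pose (5.2239, 4.3921, -0.6368)
step 2: θ'=-0.5118 (R=1.0000) → pose (5.3287, 4.3242, -0.5118)
step 3: θ'=-1.5118 (R=-3.5000) → pose (7.1085, 1.4790, -1.5118)
step 4: θ'=-1.5118 (straight) → pose (7.0717, 2.1029, -1.5118)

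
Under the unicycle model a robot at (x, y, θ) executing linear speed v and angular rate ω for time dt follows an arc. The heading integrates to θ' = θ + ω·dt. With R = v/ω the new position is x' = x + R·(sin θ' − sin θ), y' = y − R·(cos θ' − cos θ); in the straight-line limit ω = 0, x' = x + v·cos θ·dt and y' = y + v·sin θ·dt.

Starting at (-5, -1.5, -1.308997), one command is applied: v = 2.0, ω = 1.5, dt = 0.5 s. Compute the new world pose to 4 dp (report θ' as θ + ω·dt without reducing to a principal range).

(-4.4192, -2.2853, -0.5590)

θ' = -1.3090 + 1.5·0.5 = -0.5590
R = v/ω = 2.0/1.5 = 1.3333
x' = -5 + 1.3333·(sin -0.5590 − sin -1.3090) = -4.4192
y' = -1.5 − 1.3333·(cos -0.5590 − cos -1.3090) = -2.2853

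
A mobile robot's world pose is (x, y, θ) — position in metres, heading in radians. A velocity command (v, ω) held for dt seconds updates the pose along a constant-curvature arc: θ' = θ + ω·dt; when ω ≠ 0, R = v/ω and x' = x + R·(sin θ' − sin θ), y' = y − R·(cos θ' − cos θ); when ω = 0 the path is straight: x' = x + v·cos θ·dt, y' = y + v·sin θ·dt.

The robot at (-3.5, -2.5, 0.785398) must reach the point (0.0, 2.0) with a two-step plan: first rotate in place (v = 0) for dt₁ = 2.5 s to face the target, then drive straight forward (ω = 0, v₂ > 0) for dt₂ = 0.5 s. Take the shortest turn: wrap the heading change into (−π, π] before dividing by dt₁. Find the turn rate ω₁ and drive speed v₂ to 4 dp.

heading to target = atan2(2−-2.5, 0−-3.5) = 0.9098
Δθ = wrap(0.9098 − 0.7854) = 0.1244; ω₁ = Δθ/dt₁ = 0.0497
distance = √((0−-3.5)² + (2−-2.5)²) = 5.7009; v₂ = distance/dt₂ = 11.4018

ω₁ = 0.0497, v₂ = 11.4018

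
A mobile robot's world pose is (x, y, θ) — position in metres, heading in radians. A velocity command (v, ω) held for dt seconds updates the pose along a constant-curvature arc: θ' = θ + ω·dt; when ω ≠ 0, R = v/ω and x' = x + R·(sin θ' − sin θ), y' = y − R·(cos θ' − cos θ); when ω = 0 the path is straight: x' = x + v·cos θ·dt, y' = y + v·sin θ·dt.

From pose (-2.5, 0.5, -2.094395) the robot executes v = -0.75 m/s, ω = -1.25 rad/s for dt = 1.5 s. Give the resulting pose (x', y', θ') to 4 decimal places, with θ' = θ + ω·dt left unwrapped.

θ' = -2.0944 + -1.25·1.5 = -3.9694
R = v/ω = -0.75/-1.25 = 0.6000
x' = -2.5 + 0.6000·(sin -3.9694 − sin -2.0944) = -1.5385
y' = 0.5 − 0.6000·(cos -3.9694 − cos -2.0944) = 0.6059

(-1.5385, 0.6059, -3.9694)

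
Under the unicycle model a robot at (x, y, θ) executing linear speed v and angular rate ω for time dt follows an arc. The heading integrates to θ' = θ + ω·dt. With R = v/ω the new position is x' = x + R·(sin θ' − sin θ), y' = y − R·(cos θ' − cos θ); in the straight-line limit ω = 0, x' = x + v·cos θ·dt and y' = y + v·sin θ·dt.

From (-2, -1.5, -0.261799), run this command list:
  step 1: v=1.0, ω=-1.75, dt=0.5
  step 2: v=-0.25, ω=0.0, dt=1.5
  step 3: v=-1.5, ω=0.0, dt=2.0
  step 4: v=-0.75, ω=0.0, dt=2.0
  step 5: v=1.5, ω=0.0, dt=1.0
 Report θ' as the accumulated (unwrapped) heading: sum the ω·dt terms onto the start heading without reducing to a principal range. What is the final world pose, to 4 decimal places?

step 1: θ'=-1.1368 (R=-0.5714) → pose (-1.6294, -1.8117, -1.1368)
step 2: θ'=-1.1368 (straight) → pose (-1.7871, -1.4714, -1.1368)
step 3: θ'=-1.1368 (straight) → pose (-3.0486, 1.2504, -1.1368)
step 4: θ'=-1.1368 (straight) → pose (-3.6794, 2.6114, -1.1368)
step 5: θ'=-1.1368 (straight) → pose (-3.0486, 1.2504, -1.1368)

(-3.0486, 1.2504, -1.1368)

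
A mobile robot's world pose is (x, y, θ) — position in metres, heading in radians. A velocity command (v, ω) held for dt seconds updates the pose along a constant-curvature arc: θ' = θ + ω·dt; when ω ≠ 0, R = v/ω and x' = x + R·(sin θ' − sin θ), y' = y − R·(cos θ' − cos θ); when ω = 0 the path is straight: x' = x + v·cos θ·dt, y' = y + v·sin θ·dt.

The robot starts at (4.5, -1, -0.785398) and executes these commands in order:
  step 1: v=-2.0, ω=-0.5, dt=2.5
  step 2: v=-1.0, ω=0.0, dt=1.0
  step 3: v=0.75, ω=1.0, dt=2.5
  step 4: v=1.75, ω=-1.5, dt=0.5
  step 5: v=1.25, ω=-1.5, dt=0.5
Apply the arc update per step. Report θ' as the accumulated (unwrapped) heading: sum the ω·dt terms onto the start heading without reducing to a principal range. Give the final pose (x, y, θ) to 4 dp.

step 1: θ'=-2.0354 (R=4.0000) → pose (3.7524, 3.6207, -2.0354)
step 2: θ'=-2.0354 (straight) → pose (4.2005, 4.5147, -2.0354)
step 3: θ'=0.4646 (R=0.7500) → pose (5.2070, 3.5081, 0.4646)
step 4: θ'=-0.2854 (R=-1.1667) → pose (6.0583, 3.5846, -0.2854)
step 5: θ'=-1.0354 (R=-0.8333) → pose (6.5404, 3.2101, -1.0354)

(6.5404, 3.2101, -1.0354)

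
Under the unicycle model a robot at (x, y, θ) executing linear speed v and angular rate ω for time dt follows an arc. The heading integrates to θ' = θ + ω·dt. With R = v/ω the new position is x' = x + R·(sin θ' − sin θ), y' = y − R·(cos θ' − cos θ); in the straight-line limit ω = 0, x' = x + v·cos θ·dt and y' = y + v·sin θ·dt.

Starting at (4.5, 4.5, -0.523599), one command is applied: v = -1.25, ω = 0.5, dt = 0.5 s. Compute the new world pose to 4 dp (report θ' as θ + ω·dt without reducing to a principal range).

(3.9255, 4.7419, -0.2736)

θ' = -0.5236 + 0.5·0.5 = -0.2736
R = v/ω = -1.25/0.5 = -2.5000
x' = 4.5 + -2.5000·(sin -0.2736 − sin -0.5236) = 3.9255
y' = 4.5 − -2.5000·(cos -0.2736 − cos -0.5236) = 4.7419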